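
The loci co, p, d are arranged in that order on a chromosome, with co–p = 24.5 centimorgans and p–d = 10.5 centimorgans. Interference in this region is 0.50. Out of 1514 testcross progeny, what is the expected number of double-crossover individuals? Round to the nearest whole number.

19

Map distances give recombination frequencies of 0.245 and 0.105 for the two intervals.
With interference 0.50 (so coincidence = 0.50), expected double-crossover frequency = 0.245 × 0.105 × 0.50 = 0.01286.
Expected number = 0.01286 × 1514 = 19.47 ≈ 19.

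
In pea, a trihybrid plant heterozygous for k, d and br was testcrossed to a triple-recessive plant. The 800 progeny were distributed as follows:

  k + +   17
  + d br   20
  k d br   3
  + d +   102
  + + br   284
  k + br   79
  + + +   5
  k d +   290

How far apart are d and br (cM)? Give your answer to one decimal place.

The two most frequent reciprocal classes, k d + and + + br, are the parental types, so the F1 was k d + / + + br.
The two rarest classes, k d br and + + +, are the double crossovers. Comparing them with the parentals, only the br allele has switched, so br is the middle locus and the order is k – br – d.
Crossovers in the br–d interval produce the single-crossover classes k + + and + d br (17 + 20 = 37) plus the double crossovers (8).
RF(br–d) = (37 + 8) / 800 = 45/800 = 0.0563 → 5.6 cM.

5.6 cM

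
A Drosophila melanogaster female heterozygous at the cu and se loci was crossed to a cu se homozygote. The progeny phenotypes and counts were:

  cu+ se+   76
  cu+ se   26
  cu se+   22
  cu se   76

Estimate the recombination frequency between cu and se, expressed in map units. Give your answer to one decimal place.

The two most frequent classes, cu+ se+ (76) and cu se (76), are the parental types, so the F1 was cu+ se+ / cu se.
The recombinant classes are cu+ se and cu se+: 26 + 22 = 48.
Recombination frequency = 48/200 = 0.2400 ≈ 24.0%, i.e. 24.0 map units.

24.0 map units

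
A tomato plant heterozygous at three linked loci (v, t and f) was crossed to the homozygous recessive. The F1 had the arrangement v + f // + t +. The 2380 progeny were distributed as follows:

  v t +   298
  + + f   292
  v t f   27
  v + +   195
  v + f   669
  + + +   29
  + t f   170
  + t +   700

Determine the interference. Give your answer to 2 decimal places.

The two rarest classes, v t f and + + +, are the double crossovers. Comparing them with the parentals, only the t allele has switched, so t is the middle locus and the order is f – t – v.
f–t: (365 + 56)/2380 = 0.1769; t–v: (590 + 56)/2380 = 0.2714.
Expected DCO frequency = 0.1769 × 0.2714 ≈ 0.04801; observed = 56/2380 ≈ 0.02353.
Coefficient of coincidence = 0.02353/0.04801 ≈ 0.49; interference = 1 − 0.49 = 0.51.

0.51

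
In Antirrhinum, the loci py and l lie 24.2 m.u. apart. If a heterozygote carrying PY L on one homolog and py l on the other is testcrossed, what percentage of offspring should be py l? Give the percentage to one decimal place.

A map distance of 24.2 m.u. corresponds to a recombination frequency of 0.242.
The F1 is PY L / py l, so py l is a parental gamete class with expected frequency (1 − r)/2 = 0.758/2 = 0.3790.
That is 0.3790 = 37.9% of the progeny.

37.9%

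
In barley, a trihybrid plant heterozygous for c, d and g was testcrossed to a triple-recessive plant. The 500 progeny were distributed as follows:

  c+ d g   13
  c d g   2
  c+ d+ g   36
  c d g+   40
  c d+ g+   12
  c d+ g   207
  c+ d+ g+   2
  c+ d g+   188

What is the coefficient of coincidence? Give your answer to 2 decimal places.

The two most frequent reciprocal classes, c d+ g and c+ d g+, are the parental types, so the F1 was c d+ g / c+ d g+.
The two rarest classes, c d g and c+ d+ g+, are the double crossovers. Comparing them with the parentals, only the d allele has switched, so d is the middle locus and the order is c – d – g.
c–d: (76 + 4)/500 = 0.1600; d–g: (25 + 4)/500 = 0.0580.
Expected DCO frequency = 0.1600 × 0.0580 ≈ 0.00928; observed = 4/500 ≈ 0.00800.
Coefficient of coincidence = 0.00800/0.00928 ≈ 0.86.

0.86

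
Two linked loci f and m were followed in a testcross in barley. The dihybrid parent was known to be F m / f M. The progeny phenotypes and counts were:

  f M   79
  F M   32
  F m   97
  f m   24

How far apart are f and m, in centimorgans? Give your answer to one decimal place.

24.1 centimorgans

The recombinant classes are F M and f m: 32 + 24 = 56.
Recombination frequency = 56/232 = 0.2414 ≈ 24.1%, i.e. 24.1 centimorgans.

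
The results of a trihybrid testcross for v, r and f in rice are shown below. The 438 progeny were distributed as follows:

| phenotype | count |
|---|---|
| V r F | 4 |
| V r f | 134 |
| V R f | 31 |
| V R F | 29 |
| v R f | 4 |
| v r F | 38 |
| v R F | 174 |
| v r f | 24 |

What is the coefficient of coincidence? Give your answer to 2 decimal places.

The two most frequent reciprocal classes, V r f and v R F, are the parental types, so the F1 was V r f / v R F.
The two rarest classes, V r F and v R f, are the double crossovers. Comparing them with the parentals, only the f allele has switched, so f is the middle locus and the order is r – f – v.
r–f: (69 + 8)/438 = 0.1758; f–v: (53 + 8)/438 = 0.1393.
Expected DCO frequency = 0.1758 × 0.1393 ≈ 0.02449; observed = 8/438 ≈ 0.01826.
Coefficient of coincidence = 0.01826/0.02449 ≈ 0.75.

0.75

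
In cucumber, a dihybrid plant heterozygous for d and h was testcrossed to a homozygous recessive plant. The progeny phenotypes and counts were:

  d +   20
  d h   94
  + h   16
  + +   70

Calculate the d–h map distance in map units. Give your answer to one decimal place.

The two most frequent classes, + + (70) and d h (94), are the parental types, so the F1 was + + / d h.
The recombinant classes are + h and d +: 16 + 20 = 36.
Recombination frequency = 36/200 = 0.1800 ≈ 18.0%, i.e. 18.0 map units.

18.0 map units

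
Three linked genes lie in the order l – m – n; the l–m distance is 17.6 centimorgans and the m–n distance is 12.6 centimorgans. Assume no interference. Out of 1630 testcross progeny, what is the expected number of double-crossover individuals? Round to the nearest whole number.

36

Map distances give recombination frequencies of 0.176 and 0.126 for the two intervals.
With no interference, expected double-crossover frequency = 0.176 × 0.126 = 0.02218.
Expected number = 0.02218 × 1630 = 36.15 ≈ 36.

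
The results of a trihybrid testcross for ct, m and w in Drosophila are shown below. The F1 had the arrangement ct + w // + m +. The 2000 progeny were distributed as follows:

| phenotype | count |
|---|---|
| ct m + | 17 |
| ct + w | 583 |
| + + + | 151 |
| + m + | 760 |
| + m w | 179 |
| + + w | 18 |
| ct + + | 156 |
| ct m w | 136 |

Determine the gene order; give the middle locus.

ct

The two rarest classes, + + w and ct m +, are the double crossovers. Comparing them with the parentals, only the ct allele has switched, so ct is the middle locus and the order is m – ct – w.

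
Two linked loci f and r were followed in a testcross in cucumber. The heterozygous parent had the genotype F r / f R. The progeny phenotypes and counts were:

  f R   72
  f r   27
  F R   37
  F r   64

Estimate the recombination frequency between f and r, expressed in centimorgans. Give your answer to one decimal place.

The recombinant classes are F R and f r: 37 + 27 = 64.
Recombination frequency = 64/200 = 0.3200 ≈ 32.0%, i.e. 32.0 centimorgans.

32.0 centimorgans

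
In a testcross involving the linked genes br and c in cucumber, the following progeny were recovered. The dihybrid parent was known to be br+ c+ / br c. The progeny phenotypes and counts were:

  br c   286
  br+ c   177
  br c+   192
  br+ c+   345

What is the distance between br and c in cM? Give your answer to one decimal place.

36.9 cM

The recombinant classes are br+ c and br c+: 177 + 192 = 369.
Recombination frequency = 369/1000 = 0.3690 ≈ 36.9%, i.e. 36.9 cM.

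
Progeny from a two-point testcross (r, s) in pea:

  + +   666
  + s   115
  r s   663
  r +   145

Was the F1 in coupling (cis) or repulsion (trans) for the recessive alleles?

The two most frequent classes are + + (666) and r s (663); these are the parental (non-recombinant) types.
So the F1 carried + + on one chromosome and r s on the other — the recessive alleles are on the same chromosome (cis / coupling).

cis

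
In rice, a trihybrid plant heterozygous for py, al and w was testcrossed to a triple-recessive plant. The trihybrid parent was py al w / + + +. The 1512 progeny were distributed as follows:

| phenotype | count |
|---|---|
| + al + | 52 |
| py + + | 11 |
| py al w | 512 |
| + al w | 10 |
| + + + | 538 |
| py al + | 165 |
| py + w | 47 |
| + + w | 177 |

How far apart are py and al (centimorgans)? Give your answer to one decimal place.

The two rarest classes, + al w and py + +, are the double crossovers. Comparing them with the parentals, only the py allele has switched, so py is the middle locus and the order is al – py – w.
Crossovers in the al–py interval produce the single-crossover classes py + w and + al + (47 + 52 = 99) plus the double crossovers (21).
RF(al–py) = (99 + 21) / 1512 = 120/1512 = 0.0794 → 7.9 centimorgans.

7.9 centimorgans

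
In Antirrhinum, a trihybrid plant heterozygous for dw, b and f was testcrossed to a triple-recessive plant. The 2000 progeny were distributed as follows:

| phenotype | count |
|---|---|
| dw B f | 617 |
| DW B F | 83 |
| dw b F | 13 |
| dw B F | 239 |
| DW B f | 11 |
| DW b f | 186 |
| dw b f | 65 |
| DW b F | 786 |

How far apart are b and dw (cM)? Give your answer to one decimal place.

8.6 cM

The two most frequent reciprocal classes, dw B f and DW b F, are the parental types, so the F1 was dw B f / DW b F.
The two rarest classes, DW B f and dw b F, are the double crossovers. Comparing them with the parentals, only the dw allele has switched, so dw is the middle locus and the order is b – dw – f.
Crossovers in the b–dw interval produce the single-crossover classes dw b f and DW B F (65 + 83 = 148) plus the double crossovers (24).
RF(b–dw) = (148 + 24) / 2000 = 172/2000 = 0.0860 → 8.6 cM.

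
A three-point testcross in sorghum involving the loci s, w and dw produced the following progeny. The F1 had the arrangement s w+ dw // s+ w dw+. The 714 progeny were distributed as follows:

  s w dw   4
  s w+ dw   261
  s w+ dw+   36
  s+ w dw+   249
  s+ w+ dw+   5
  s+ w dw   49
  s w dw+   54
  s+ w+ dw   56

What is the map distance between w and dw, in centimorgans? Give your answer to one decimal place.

The two rarest classes, s w dw and s+ w+ dw+, are the double crossovers. Comparing them with the parentals, only the w allele has switched, so w is the middle locus and the order is s – w – dw.
Crossovers in the w–dw interval produce the single-crossover classes s w+ dw+ and s+ w dw (36 + 49 = 85) plus the double crossovers (9).
RF(w–dw) = (85 + 9) / 714 = 94/714 = 0.1317 → 13.2 centimorgans.

13.2 centimorgans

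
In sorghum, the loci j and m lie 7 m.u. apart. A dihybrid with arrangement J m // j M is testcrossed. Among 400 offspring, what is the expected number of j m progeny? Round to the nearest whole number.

14

A map distance of 7 m.u. corresponds to a recombination frequency of 0.070.
The F1 is J m / j M, so j m is a recombinant gamete class with expected frequency r/2 = 0.070/2 = 0.0350.
Expected number = 0.0350 × 400 = 14.00 ≈ 14.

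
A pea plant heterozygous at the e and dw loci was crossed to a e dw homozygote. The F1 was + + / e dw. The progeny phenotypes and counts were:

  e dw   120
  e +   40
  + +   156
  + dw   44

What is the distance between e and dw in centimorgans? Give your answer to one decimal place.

23.3 centimorgans

The recombinant classes are + dw and e +: 44 + 40 = 84.
Recombination frequency = 84/360 = 0.2333 ≈ 23.3%, i.e. 23.3 centimorgans.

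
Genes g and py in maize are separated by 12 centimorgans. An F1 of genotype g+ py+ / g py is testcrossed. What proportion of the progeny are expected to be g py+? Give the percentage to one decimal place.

A map distance of 12 centimorgans corresponds to a recombination frequency of 0.120.
The F1 is g+ py+ / g py, so g py+ is a recombinant gamete class with expected frequency r/2 = 0.120/2 = 0.0600.
That is 0.0600 = 6.0% of the progeny.

6.0%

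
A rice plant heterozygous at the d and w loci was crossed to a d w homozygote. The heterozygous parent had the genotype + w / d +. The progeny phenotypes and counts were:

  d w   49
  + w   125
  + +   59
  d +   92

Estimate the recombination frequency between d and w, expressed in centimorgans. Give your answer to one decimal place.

The recombinant classes are + + and d w: 59 + 49 = 108.
Recombination frequency = 108/325 = 0.3323 ≈ 33.2%, i.e. 33.2 centimorgans.

33.2 centimorgans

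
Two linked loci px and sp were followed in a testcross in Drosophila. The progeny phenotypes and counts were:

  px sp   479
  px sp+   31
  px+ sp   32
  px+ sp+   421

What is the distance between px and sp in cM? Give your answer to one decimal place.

The two most frequent classes, px+ sp+ (421) and px sp (479), are the parental types, so the F1 was px+ sp+ / px sp.
The recombinant classes are px+ sp and px sp+: 32 + 31 = 63.
Recombination frequency = 63/963 = 0.0654 ≈ 6.5%, i.e. 6.5 cM.

6.5 cM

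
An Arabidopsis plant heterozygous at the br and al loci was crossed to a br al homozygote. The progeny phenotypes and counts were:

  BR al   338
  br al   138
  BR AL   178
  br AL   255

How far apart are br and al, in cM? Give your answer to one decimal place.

The two most frequent classes, BR al (338) and br AL (255), are the parental types, so the F1 was BR al / br AL.
The recombinant classes are BR AL and br al: 178 + 138 = 316.
Recombination frequency = 316/909 = 0.3476 ≈ 34.8%, i.e. 34.8 cM.

34.8 cM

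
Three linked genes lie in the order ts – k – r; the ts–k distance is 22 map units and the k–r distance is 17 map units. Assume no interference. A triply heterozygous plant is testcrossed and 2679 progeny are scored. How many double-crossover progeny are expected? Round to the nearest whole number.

100

Map distances give recombination frequencies of 0.220 and 0.170 for the two intervals.
With no interference, expected double-crossover frequency = 0.220 × 0.170 = 0.03740.
Expected number = 0.03740 × 2679 = 100.19 ≈ 100.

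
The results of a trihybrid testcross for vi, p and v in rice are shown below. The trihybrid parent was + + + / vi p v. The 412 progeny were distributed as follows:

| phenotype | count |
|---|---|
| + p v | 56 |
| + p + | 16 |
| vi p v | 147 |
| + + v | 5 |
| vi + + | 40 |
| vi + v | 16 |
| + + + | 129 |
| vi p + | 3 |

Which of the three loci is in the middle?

The two rarest classes, + + v and vi p +, are the double crossovers. Comparing them with the parentals, only the v allele has switched, so v is the middle locus and the order is p – v – vi.

v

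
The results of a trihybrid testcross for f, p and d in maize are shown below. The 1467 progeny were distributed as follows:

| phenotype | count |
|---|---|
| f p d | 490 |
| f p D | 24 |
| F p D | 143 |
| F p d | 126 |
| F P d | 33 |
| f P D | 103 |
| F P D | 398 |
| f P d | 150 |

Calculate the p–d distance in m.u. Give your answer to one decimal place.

23.9 m.u.

The two most frequent reciprocal classes, F P D and f p d, are the parental types, so the F1 was F P D / f p d.
The two rarest classes, F P d and f p D, are the double crossovers. Comparing them with the parentals, only the d allele has switched, so d is the middle locus and the order is p – d – f.
Crossovers in the p–d interval produce the single-crossover classes F p D and f P d (143 + 150 = 293) plus the double crossovers (57).
RF(p–d) = (293 + 57) / 1467 = 350/1467 = 0.2386 → 23.9 m.u.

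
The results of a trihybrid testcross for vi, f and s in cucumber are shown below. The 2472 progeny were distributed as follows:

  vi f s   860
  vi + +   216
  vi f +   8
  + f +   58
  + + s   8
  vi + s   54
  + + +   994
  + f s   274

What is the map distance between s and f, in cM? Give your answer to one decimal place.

The two most frequent reciprocal classes, + + + and vi f s, are the parental types, so the F1 was + + + / vi f s.
The two rarest classes, + + s and vi f +, are the double crossovers. Comparing them with the parentals, only the s allele has switched, so s is the middle locus and the order is vi – s – f.
Crossovers in the s–f interval produce the single-crossover classes + f + and vi + s (58 + 54 = 112) plus the double crossovers (16).
RF(s–f) = (112 + 16) / 2472 = 128/2472 = 0.0518 → 5.2 cM.

5.2 cM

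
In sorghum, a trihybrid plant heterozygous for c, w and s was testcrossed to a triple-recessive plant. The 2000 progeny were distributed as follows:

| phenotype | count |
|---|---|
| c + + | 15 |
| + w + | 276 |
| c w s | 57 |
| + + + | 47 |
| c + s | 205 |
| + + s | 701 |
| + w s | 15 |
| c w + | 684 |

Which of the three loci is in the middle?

The two most frequent reciprocal classes, c w + and + + s, are the parental types, so the F1 was c w + / + + s.
The two rarest classes, c + + and + w s, are the double crossovers. Comparing them with the parentals, only the w allele has switched, so w is the middle locus and the order is s – w – c.

w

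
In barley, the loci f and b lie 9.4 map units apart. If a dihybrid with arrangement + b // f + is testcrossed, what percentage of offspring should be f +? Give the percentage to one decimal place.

45.3%

A map distance of 9.4 map units corresponds to a recombination frequency of 0.094.
The F1 is + b / f +, so f + is a parental gamete class with expected frequency (1 − r)/2 = 0.906/2 = 0.4530.
That is 0.4530 = 45.3% of the progeny.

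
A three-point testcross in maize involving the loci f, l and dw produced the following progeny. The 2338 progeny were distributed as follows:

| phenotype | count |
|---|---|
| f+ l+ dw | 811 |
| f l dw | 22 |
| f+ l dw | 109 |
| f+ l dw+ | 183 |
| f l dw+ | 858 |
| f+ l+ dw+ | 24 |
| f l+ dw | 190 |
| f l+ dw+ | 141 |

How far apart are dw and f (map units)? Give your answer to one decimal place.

17.9 map units

The two most frequent reciprocal classes, f+ l+ dw and f l dw+, are the parental types, so the F1 was f+ l+ dw / f l dw+.
The two rarest classes, f+ l+ dw+ and f l dw, are the double crossovers. Comparing them with the parentals, only the dw allele has switched, so dw is the middle locus and the order is f – dw – l.
Crossovers in the f–dw interval produce the single-crossover classes f l+ dw and f+ l dw+ (190 + 183 = 373) plus the double crossovers (46).
RF(f–dw) = (373 + 46) / 2338 = 419/2338 = 0.1792 → 17.9 map units.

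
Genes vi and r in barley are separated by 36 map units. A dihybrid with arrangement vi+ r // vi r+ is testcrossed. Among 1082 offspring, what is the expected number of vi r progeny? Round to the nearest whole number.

A map distance of 36 map units corresponds to a recombination frequency of 0.360.
The F1 is vi+ r / vi r+, so vi r is a recombinant gamete class with expected frequency r/2 = 0.360/2 = 0.1800.
Expected number = 0.1800 × 1082 = 194.76 ≈ 195.

195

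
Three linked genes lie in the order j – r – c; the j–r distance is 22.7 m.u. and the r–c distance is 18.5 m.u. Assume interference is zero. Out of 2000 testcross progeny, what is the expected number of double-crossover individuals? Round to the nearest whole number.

84

Map distances give recombination frequencies of 0.227 and 0.185 for the two intervals.
With no interference, expected double-crossover frequency = 0.227 × 0.185 = 0.04199.
Expected number = 0.04199 × 2000 = 83.99 ≈ 84.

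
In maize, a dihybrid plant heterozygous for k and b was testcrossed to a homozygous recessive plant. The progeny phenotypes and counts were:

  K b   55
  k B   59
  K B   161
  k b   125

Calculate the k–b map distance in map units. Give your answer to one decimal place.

28.5 map units

The two most frequent classes, K B (161) and k b (125), are the parental types, so the F1 was K B / k b.
The recombinant classes are K b and k B: 55 + 59 = 114.
Recombination frequency = 114/400 = 0.2850 ≈ 28.5%, i.e. 28.5 map units.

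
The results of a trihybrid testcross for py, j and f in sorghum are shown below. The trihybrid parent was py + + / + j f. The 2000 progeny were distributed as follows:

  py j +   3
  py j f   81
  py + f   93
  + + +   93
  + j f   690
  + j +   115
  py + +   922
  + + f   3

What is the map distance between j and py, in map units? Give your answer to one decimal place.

9.0 map units

The two rarest classes, py j + and + + f, are the double crossovers. Comparing them with the parentals, only the j allele has switched, so j is the middle locus and the order is py – j – f.
Crossovers in the py–j interval produce the single-crossover classes + + + and py j f (93 + 81 = 174) plus the double crossovers (6).
RF(py–j) = (174 + 6) / 2000 = 180/2000 = 0.0900 → 9.0 map units.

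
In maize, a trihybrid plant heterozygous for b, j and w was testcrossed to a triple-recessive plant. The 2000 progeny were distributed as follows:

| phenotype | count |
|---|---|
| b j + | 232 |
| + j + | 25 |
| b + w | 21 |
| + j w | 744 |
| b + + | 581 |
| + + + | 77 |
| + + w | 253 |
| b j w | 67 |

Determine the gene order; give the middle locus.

The two most frequent reciprocal classes, b + + and + j w, are the parental types, so the F1 was b + + / + j w.
The two rarest classes, b + w and + j +, are the double crossovers. Comparing them with the parentals, only the w allele has switched, so w is the middle locus and the order is j – w – b.

w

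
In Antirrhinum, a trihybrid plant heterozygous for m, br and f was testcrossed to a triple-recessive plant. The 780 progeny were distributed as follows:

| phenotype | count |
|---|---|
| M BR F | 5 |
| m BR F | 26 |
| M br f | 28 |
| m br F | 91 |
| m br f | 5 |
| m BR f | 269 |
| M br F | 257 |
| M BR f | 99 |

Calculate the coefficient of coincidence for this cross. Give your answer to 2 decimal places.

The two most frequent reciprocal classes, M br F and m BR f, are the parental types, so the F1 was M br F / m BR f.
The two rarest classes, M BR F and m br f, are the double crossovers. Comparing them with the parentals, only the br allele has switched, so br is the middle locus and the order is m – br – f.
m–br: (190 + 10)/780 = 0.2564; br–f: (54 + 10)/780 = 0.0821.
Expected DCO frequency = 0.2564 × 0.0821 ≈ 0.02105; observed = 10/780 ≈ 0.01282.
Coefficient of coincidence = 0.01282/0.02105 ≈ 0.61.

0.61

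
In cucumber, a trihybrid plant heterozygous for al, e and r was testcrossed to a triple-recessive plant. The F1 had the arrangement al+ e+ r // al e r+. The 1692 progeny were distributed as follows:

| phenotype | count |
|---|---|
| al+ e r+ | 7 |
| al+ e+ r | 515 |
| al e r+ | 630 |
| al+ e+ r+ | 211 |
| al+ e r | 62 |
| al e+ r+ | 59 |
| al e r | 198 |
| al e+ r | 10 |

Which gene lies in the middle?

The two rarest classes, al e+ r and al+ e r+, are the double crossovers. Comparing them with the parentals, only the al allele has switched, so al is the middle locus and the order is e – al – r.

al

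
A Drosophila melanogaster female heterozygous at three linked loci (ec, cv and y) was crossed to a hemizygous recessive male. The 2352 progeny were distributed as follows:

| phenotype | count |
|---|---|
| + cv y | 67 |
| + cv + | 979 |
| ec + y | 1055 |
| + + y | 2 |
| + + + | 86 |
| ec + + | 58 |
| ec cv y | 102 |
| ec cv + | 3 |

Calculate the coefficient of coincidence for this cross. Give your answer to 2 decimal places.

The two most frequent reciprocal classes, + cv + and ec + y, are the parental types, so the F1 was + cv + / ec + y.
The two rarest classes, ec cv + and + + y, are the double crossovers. Comparing them with the parentals, only the ec allele has switched, so ec is the middle locus and the order is cv – ec – y.
cv–ec: (188 + 5)/2352 = 0.0821; ec–y: (125 + 5)/2352 = 0.0553.
Expected DCO frequency = 0.0821 × 0.0553 ≈ 0.00454; observed = 5/2352 ≈ 0.00213.
Coefficient of coincidence = 0.00213/0.00454 ≈ 0.47.

0.47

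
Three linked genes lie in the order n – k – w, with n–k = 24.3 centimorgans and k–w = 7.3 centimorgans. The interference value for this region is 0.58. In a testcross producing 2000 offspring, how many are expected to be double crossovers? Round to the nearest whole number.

15

Map distances give recombination frequencies of 0.243 and 0.073 for the two intervals.
With interference 0.58 (so coincidence = 0.42), expected double-crossover frequency = 0.243 × 0.073 × 0.42 = 0.00745.
Expected number = 0.00745 × 2000 = 14.90 ≈ 15.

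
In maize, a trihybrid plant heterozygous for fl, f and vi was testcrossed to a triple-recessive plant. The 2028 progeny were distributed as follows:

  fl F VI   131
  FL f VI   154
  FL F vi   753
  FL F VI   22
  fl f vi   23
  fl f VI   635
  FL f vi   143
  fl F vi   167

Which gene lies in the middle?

The two most frequent reciprocal classes, FL F vi and fl f VI, are the parental types, so the F1 was FL F vi / fl f VI.
The two rarest classes, FL F VI and fl f vi, are the double crossovers. Comparing them with the parentals, only the vi allele has switched, so vi is the middle locus and the order is f – vi – fl.

vi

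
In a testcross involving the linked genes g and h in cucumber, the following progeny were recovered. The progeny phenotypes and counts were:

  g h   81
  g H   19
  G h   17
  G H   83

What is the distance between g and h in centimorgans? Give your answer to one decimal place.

The two most frequent classes, G H (83) and g h (81), are the parental types, so the F1 was G H / g h.
The recombinant classes are G h and g H: 17 + 19 = 36.
Recombination frequency = 36/200 = 0.1800 ≈ 18.0%, i.e. 18.0 centimorgans.

18.0 centimorgans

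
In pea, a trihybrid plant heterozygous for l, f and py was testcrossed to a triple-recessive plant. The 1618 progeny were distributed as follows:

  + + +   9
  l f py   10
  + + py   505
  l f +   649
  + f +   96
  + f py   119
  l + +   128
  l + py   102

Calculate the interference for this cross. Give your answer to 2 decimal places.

The two most frequent reciprocal classes, l f + and + + py, are the parental types, so the F1 was l f + / + + py.
The two rarest classes, l f py and + + +, are the double crossovers. Comparing them with the parentals, only the py allele has switched, so py is the middle locus and the order is l – py – f.
l–py: (198 + 19)/1618 = 0.1341; py–f: (247 + 19)/1618 = 0.1644.
Expected DCO frequency = 0.1341 × 0.1644 ≈ 0.02205; observed = 19/1618 ≈ 0.01174.
Coefficient of coincidence = 0.01174/0.02205 ≈ 0.53; interference = 1 − 0.53 = 0.47.

0.47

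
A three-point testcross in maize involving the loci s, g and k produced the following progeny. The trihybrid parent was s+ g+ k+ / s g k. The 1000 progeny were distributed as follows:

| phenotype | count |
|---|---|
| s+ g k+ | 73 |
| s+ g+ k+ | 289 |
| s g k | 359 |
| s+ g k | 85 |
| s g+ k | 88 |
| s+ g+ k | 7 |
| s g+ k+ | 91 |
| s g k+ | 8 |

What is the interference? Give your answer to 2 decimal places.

0.55

The two rarest classes, s+ g+ k and s g k+, are the double crossovers. Comparing them with the parentals, only the k allele has switched, so k is the middle locus and the order is s – k – g.
s–k: (176 + 15)/1000 = 0.1910; k–g: (161 + 15)/1000 = 0.1760.
Expected DCO frequency = 0.1910 × 0.1760 ≈ 0.03362; observed = 15/1000 ≈ 0.01500.
Coefficient of coincidence = 0.01500/0.03362 ≈ 0.45; interference = 1 − 0.45 = 0.55.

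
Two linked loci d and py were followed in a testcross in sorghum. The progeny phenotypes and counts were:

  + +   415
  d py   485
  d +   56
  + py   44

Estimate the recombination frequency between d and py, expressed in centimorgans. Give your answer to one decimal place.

10.0 centimorgans

The two most frequent classes, + + (415) and d py (485), are the parental types, so the F1 was + + / d py.
The recombinant classes are + py and d +: 44 + 56 = 100.
Recombination frequency = 100/1000 = 0.1000 ≈ 10.0%, i.e. 10.0 centimorgans.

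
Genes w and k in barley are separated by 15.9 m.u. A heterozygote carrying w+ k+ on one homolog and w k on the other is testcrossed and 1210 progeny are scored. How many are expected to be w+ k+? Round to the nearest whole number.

509

A map distance of 15.9 m.u. corresponds to a recombination frequency of 0.159.
The F1 is w+ k+ / w k, so w+ k+ is a parental gamete class with expected frequency (1 − r)/2 = 0.841/2 = 0.4205.
Expected number = 0.4205 × 1210 = 508.81 ≈ 509.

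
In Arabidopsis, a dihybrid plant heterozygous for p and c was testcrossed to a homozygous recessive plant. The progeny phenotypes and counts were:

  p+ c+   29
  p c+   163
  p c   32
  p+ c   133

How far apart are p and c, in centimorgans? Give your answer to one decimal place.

17.1 centimorgans

The two most frequent classes, p+ c (133) and p c+ (163), are the parental types, so the F1 was p+ c / p c+.
The recombinant classes are p+ c+ and p c: 29 + 32 = 61.
Recombination frequency = 61/357 = 0.1709 ≈ 17.1%, i.e. 17.1 centimorgans.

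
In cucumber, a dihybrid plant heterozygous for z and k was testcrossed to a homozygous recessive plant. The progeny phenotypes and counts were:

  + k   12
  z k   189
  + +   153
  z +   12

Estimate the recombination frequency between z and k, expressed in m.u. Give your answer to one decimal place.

The two most frequent classes, + + (153) and z k (189), are the parental types, so the F1 was + + / z k.
The recombinant classes are + k and z +: 12 + 12 = 24.
Recombination frequency = 24/366 = 0.0656 ≈ 6.6%, i.e. 6.6 m.u.

6.6 m.u.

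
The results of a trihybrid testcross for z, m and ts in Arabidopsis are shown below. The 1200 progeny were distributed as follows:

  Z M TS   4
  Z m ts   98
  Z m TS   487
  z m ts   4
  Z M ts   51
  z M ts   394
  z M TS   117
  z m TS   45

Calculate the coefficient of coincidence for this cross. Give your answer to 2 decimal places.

0.41

The two most frequent reciprocal classes, z M ts and Z m TS, are the parental types, so the F1 was z M ts / Z m TS.
The two rarest classes, z m ts and Z M TS, are the double crossovers. Comparing them with the parentals, only the m allele has switched, so m is the middle locus and the order is ts – m – z.
ts–m: (215 + 8)/1200 = 0.1858; m–z: (96 + 8)/1200 = 0.0867.
Expected DCO frequency = 0.1858 × 0.0867 ≈ 0.01611; observed = 8/1200 ≈ 0.00667.
Coefficient of coincidence = 0.00667/0.01611 ≈ 0.41.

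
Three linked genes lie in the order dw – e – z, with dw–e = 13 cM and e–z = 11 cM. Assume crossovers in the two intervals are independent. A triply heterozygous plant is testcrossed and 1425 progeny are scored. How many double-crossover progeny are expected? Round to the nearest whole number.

Map distances give recombination frequencies of 0.130 and 0.110 for the two intervals.
With no interference, expected double-crossover frequency = 0.130 × 0.110 = 0.01430.
Expected number = 0.01430 × 1425 = 20.38 ≈ 20.

20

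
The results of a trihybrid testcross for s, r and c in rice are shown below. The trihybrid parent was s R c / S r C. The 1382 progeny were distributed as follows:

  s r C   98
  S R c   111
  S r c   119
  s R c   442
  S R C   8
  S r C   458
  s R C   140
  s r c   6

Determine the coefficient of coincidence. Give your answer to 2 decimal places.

0.32

The two rarest classes, s r c and S R C, are the double crossovers. Comparing them with the parentals, only the r allele has switched, so r is the middle locus and the order is s – r – c.
s–r: (209 + 14)/1382 = 0.1614; r–c: (259 + 14)/1382 = 0.1975.
Expected DCO frequency = 0.1614 × 0.1975 ≈ 0.03188; observed = 14/1382 ≈ 0.01013.
Coefficient of coincidence = 0.01013/0.03188 ≈ 0.32.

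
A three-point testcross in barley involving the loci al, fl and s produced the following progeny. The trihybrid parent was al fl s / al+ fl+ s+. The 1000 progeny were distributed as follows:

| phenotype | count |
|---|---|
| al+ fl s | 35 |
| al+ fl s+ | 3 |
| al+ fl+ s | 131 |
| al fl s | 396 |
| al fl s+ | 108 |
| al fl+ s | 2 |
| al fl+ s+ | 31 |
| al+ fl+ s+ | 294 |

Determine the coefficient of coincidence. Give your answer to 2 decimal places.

0.29

The two rarest classes, al fl+ s and al+ fl s+, are the double crossovers. Comparing them with the parentals, only the fl allele has switched, so fl is the middle locus and the order is s – fl – al.
s–fl: (239 + 5)/1000 = 0.2440; fl–al: (66 + 5)/1000 = 0.0710.
Expected DCO frequency = 0.2440 × 0.0710 ≈ 0.01732; observed = 5/1000 ≈ 0.00500.
Coefficient of coincidence = 0.00500/0.01732 ≈ 0.29.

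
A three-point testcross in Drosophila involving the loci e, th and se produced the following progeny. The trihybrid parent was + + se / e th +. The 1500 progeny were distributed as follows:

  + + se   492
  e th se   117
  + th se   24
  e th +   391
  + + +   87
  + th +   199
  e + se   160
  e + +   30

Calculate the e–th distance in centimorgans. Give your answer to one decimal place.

27.5 centimorgans

The two rarest classes, + th se and e + +, are the double crossovers. Comparing them with the parentals, only the th allele has switched, so th is the middle locus and the order is se – th – e.
Crossovers in the th–e interval produce the single-crossover classes e + se and + th + (160 + 199 = 359) plus the double crossovers (54).
RF(th–e) = (359 + 54) / 1500 = 413/1500 = 0.2753 → 27.5 centimorgans.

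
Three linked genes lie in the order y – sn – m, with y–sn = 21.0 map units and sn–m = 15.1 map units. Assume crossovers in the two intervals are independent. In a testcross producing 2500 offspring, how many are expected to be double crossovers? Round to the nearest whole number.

79

Map distances give recombination frequencies of 0.210 and 0.151 for the two intervals.
With no interference, expected double-crossover frequency = 0.210 × 0.151 = 0.03171.
Expected number = 0.03171 × 2500 = 79.27 ≈ 79.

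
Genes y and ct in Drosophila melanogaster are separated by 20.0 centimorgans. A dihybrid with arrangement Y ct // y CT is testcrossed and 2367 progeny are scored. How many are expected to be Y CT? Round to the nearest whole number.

A map distance of 20.0 centimorgans corresponds to a recombination frequency of 0.200.
The F1 is Y ct / y CT, so Y CT is a recombinant gamete class with expected frequency r/2 = 0.200/2 = 0.1000.
Expected number = 0.1000 × 2367 = 236.70 ≈ 237.

237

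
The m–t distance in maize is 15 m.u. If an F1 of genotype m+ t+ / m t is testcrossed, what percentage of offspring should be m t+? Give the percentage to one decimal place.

A map distance of 15 m.u. corresponds to a recombination frequency of 0.150.
The F1 is m+ t+ / m t, so m t+ is a recombinant gamete class with expected frequency r/2 = 0.150/2 = 0.0750.
That is 0.0750 = 7.5% of the progeny.

7.5%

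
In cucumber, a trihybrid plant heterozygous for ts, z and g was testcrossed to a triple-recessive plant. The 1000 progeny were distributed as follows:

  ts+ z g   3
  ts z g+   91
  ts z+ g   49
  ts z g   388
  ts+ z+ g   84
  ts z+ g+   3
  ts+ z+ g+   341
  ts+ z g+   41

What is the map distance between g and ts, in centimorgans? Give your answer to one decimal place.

The two most frequent reciprocal classes, ts+ z+ g+ and ts z g, are the parental types, so the F1 was ts+ z+ g+ / ts z g.
The two rarest classes, ts z+ g+ and ts+ z g, are the double crossovers. Comparing them with the parentals, only the ts allele has switched, so ts is the middle locus and the order is z – ts – g.
Crossovers in the ts–g interval produce the single-crossover classes ts+ z+ g and ts z g+ (84 + 91 = 175) plus the double crossovers (6).
RF(ts–g) = (175 + 6) / 1000 = 181/1000 = 0.1810 → 18.1 centimorgans.

18.1 centimorgans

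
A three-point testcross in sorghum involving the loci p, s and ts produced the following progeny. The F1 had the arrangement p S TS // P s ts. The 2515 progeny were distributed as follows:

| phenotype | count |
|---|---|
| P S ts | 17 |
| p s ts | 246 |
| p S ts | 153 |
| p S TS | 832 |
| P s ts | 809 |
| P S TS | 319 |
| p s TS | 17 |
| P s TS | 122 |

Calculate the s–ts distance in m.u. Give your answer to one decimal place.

12.3 m.u.

The two rarest classes, p s TS and P S ts, are the double crossovers. Comparing them with the parentals, only the s allele has switched, so s is the middle locus and the order is ts – s – p.
Crossovers in the ts–s interval produce the single-crossover classes p S ts and P s TS (153 + 122 = 275) plus the double crossovers (34).
RF(ts–s) = (275 + 34) / 2515 = 309/2515 = 0.1229 → 12.3 m.u.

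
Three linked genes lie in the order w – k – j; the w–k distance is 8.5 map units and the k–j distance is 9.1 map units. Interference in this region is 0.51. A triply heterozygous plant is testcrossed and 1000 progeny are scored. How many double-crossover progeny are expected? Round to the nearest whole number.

4

Map distances give recombination frequencies of 0.085 and 0.091 for the two intervals.
With interference 0.51 (so coincidence = 0.49), expected double-crossover frequency = 0.085 × 0.091 × 0.49 = 0.00379.
Expected number = 0.00379 × 1000 = 3.79 ≈ 4.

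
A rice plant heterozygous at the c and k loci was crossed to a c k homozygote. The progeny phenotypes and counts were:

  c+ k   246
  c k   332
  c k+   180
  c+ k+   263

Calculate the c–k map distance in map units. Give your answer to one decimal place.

41.7 map units

The two most frequent classes, c+ k+ (263) and c k (332), are the parental types, so the F1 was c+ k+ / c k.
The recombinant classes are c+ k and c k+: 246 + 180 = 426.
Recombination frequency = 426/1021 = 0.4172 ≈ 41.7%, i.e. 41.7 map units.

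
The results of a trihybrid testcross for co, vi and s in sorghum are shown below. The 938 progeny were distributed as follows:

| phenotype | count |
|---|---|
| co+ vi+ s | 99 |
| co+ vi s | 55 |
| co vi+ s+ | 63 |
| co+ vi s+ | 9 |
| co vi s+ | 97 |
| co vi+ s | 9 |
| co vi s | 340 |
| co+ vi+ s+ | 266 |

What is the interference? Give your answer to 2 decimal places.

0.42

The two most frequent reciprocal classes, co vi s and co+ vi+ s+, are the parental types, so the F1 was co vi s / co+ vi+ s+.
The two rarest classes, co vi+ s and co+ vi s+, are the double crossovers. Comparing them with the parentals, only the vi allele has switched, so vi is the middle locus and the order is s – vi – co.
s–vi: (196 + 18)/938 = 0.2281; vi–co: (118 + 18)/938 = 0.1450.
Expected DCO frequency = 0.2281 × 0.1450 ≈ 0.03307; observed = 18/938 ≈ 0.01919.
Coefficient of coincidence = 0.01919/0.03307 ≈ 0.58; interference = 1 − 0.58 = 0.42.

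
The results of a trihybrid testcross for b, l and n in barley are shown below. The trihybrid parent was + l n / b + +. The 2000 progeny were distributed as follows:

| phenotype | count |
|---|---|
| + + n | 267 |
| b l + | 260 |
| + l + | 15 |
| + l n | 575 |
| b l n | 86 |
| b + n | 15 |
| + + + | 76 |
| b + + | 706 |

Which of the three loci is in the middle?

The two rarest classes, + l + and b + n, are the double crossovers. Comparing them with the parentals, only the n allele has switched, so n is the middle locus and the order is l – n – b.

n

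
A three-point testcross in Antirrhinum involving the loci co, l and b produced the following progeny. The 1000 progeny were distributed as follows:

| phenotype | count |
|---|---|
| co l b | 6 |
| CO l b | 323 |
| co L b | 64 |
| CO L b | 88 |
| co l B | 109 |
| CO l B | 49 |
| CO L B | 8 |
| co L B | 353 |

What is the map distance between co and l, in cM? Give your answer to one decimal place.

The two most frequent reciprocal classes, CO l b and co L B, are the parental types, so the F1 was CO l b / co L B.
The two rarest classes, co l b and CO L B, are the double crossovers. Comparing them with the parentals, only the co allele has switched, so co is the middle locus and the order is b – co – l.
Crossovers in the co–l interval produce the single-crossover classes CO L b and co l B (88 + 109 = 197) plus the double crossovers (14).
RF(co–l) = (197 + 14) / 1000 = 211/1000 = 0.2110 → 21.1 cM.

21.1 cM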